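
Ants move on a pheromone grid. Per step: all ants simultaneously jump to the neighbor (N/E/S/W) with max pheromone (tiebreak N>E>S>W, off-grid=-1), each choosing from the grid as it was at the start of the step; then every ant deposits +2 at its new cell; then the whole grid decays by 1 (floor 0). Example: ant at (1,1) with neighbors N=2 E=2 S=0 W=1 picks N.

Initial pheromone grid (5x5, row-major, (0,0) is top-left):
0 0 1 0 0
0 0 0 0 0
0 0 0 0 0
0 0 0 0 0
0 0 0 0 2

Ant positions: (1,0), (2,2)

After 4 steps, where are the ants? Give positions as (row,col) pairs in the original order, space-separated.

Step 1: ant0:(1,0)->N->(0,0) | ant1:(2,2)->N->(1,2)
  grid max=1 at (0,0)
Step 2: ant0:(0,0)->E->(0,1) | ant1:(1,2)->N->(0,2)
  grid max=1 at (0,1)
Step 3: ant0:(0,1)->E->(0,2) | ant1:(0,2)->W->(0,1)
  grid max=2 at (0,1)
Step 4: ant0:(0,2)->W->(0,1) | ant1:(0,1)->E->(0,2)
  grid max=3 at (0,1)

(0,1) (0,2)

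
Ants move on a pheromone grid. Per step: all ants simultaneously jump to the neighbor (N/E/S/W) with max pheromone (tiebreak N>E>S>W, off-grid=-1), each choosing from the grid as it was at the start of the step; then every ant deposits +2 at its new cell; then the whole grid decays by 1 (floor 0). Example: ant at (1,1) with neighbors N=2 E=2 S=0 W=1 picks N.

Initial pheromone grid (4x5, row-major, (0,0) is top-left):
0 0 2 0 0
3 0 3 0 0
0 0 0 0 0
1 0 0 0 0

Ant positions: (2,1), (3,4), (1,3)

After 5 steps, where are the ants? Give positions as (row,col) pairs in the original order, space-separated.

Step 1: ant0:(2,1)->N->(1,1) | ant1:(3,4)->N->(2,4) | ant2:(1,3)->W->(1,2)
  grid max=4 at (1,2)
Step 2: ant0:(1,1)->E->(1,2) | ant1:(2,4)->N->(1,4) | ant2:(1,2)->N->(0,2)
  grid max=5 at (1,2)
Step 3: ant0:(1,2)->N->(0,2) | ant1:(1,4)->N->(0,4) | ant2:(0,2)->S->(1,2)
  grid max=6 at (1,2)
Step 4: ant0:(0,2)->S->(1,2) | ant1:(0,4)->S->(1,4) | ant2:(1,2)->N->(0,2)
  grid max=7 at (1,2)
Step 5: ant0:(1,2)->N->(0,2) | ant1:(1,4)->N->(0,4) | ant2:(0,2)->S->(1,2)
  grid max=8 at (1,2)

(0,2) (0,4) (1,2)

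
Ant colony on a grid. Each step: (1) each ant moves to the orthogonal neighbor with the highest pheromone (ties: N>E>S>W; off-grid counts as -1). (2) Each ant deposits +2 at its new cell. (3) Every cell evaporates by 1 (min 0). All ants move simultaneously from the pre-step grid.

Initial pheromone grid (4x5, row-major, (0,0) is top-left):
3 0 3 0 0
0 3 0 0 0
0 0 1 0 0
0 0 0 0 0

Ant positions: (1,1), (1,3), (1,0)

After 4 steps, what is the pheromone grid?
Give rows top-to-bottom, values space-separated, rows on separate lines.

After step 1: ants at (0,1),(0,3),(0,0)
  4 1 2 1 0
  0 2 0 0 0
  0 0 0 0 0
  0 0 0 0 0
After step 2: ants at (0,0),(0,2),(0,1)
  5 2 3 0 0
  0 1 0 0 0
  0 0 0 0 0
  0 0 0 0 0
After step 3: ants at (0,1),(0,1),(0,0)
  6 5 2 0 0
  0 0 0 0 0
  0 0 0 0 0
  0 0 0 0 0
After step 4: ants at (0,0),(0,0),(0,1)
  9 6 1 0 0
  0 0 0 0 0
  0 0 0 0 0
  0 0 0 0 0

9 6 1 0 0
0 0 0 0 0
0 0 0 0 0
0 0 0 0 0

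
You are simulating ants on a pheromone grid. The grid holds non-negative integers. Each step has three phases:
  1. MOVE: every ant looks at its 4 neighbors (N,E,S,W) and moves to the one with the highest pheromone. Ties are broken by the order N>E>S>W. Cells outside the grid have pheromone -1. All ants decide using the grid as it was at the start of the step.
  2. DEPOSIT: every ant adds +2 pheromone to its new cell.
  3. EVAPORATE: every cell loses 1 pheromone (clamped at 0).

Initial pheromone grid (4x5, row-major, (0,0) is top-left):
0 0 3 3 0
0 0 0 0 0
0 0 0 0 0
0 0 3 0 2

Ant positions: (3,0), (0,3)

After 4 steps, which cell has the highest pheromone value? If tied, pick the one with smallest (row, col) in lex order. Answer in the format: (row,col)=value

Step 1: ant0:(3,0)->N->(2,0) | ant1:(0,3)->W->(0,2)
  grid max=4 at (0,2)
Step 2: ant0:(2,0)->N->(1,0) | ant1:(0,2)->E->(0,3)
  grid max=3 at (0,2)
Step 3: ant0:(1,0)->N->(0,0) | ant1:(0,3)->W->(0,2)
  grid max=4 at (0,2)
Step 4: ant0:(0,0)->E->(0,1) | ant1:(0,2)->E->(0,3)
  grid max=3 at (0,2)
Final grid:
  0 1 3 3 0
  0 0 0 0 0
  0 0 0 0 0
  0 0 0 0 0
Max pheromone 3 at (0,2)

Answer: (0,2)=3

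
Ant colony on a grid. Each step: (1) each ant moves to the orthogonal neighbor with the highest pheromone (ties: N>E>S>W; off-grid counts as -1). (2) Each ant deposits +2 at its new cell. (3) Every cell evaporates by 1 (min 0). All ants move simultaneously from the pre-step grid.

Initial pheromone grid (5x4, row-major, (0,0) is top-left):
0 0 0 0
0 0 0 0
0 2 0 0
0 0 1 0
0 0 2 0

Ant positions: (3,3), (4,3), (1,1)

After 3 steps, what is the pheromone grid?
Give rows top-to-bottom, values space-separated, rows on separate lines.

After step 1: ants at (3,2),(4,2),(2,1)
  0 0 0 0
  0 0 0 0
  0 3 0 0
  0 0 2 0
  0 0 3 0
After step 2: ants at (4,2),(3,2),(1,1)
  0 0 0 0
  0 1 0 0
  0 2 0 0
  0 0 3 0
  0 0 4 0
After step 3: ants at (3,2),(4,2),(2,1)
  0 0 0 0
  0 0 0 0
  0 3 0 0
  0 0 4 0
  0 0 5 0

0 0 0 0
0 0 0 0
0 3 0 0
0 0 4 0
0 0 5 0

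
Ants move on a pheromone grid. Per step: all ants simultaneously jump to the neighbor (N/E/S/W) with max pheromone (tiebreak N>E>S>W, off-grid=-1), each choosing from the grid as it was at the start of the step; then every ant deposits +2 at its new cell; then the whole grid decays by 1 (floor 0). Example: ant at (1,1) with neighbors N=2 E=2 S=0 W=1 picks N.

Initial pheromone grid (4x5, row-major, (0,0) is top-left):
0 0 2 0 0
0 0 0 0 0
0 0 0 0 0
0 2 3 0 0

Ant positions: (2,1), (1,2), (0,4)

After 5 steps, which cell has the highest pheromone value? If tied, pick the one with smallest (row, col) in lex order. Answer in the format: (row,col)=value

Answer: (0,2)=5

Derivation:
Step 1: ant0:(2,1)->S->(3,1) | ant1:(1,2)->N->(0,2) | ant2:(0,4)->S->(1,4)
  grid max=3 at (0,2)
Step 2: ant0:(3,1)->E->(3,2) | ant1:(0,2)->E->(0,3) | ant2:(1,4)->N->(0,4)
  grid max=3 at (3,2)
Step 3: ant0:(3,2)->W->(3,1) | ant1:(0,3)->W->(0,2) | ant2:(0,4)->W->(0,3)
  grid max=3 at (0,2)
Step 4: ant0:(3,1)->E->(3,2) | ant1:(0,2)->E->(0,3) | ant2:(0,3)->W->(0,2)
  grid max=4 at (0,2)
Step 5: ant0:(3,2)->W->(3,1) | ant1:(0,3)->W->(0,2) | ant2:(0,2)->E->(0,3)
  grid max=5 at (0,2)
Final grid:
  0 0 5 4 0
  0 0 0 0 0
  0 0 0 0 0
  0 3 2 0 0
Max pheromone 5 at (0,2)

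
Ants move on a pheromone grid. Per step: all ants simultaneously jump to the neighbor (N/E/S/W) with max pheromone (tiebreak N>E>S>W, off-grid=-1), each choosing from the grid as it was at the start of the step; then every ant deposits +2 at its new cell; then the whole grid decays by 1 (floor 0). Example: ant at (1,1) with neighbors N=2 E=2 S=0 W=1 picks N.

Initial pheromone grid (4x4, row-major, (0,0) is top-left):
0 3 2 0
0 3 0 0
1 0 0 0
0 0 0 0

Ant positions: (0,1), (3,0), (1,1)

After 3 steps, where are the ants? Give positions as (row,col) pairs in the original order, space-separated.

Step 1: ant0:(0,1)->S->(1,1) | ant1:(3,0)->N->(2,0) | ant2:(1,1)->N->(0,1)
  grid max=4 at (0,1)
Step 2: ant0:(1,1)->N->(0,1) | ant1:(2,0)->N->(1,0) | ant2:(0,1)->S->(1,1)
  grid max=5 at (0,1)
Step 3: ant0:(0,1)->S->(1,1) | ant1:(1,0)->E->(1,1) | ant2:(1,1)->N->(0,1)
  grid max=8 at (1,1)

(1,1) (1,1) (0,1)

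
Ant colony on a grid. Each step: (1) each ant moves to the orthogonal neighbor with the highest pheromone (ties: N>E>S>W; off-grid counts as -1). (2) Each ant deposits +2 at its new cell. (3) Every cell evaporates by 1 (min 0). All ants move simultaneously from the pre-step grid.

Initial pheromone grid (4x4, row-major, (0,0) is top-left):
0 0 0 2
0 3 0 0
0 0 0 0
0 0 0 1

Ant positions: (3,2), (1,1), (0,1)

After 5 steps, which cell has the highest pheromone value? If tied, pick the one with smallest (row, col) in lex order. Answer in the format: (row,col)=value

Answer: (1,1)=8

Derivation:
Step 1: ant0:(3,2)->E->(3,3) | ant1:(1,1)->N->(0,1) | ant2:(0,1)->S->(1,1)
  grid max=4 at (1,1)
Step 2: ant0:(3,3)->N->(2,3) | ant1:(0,1)->S->(1,1) | ant2:(1,1)->N->(0,1)
  grid max=5 at (1,1)
Step 3: ant0:(2,3)->S->(3,3) | ant1:(1,1)->N->(0,1) | ant2:(0,1)->S->(1,1)
  grid max=6 at (1,1)
Step 4: ant0:(3,3)->N->(2,3) | ant1:(0,1)->S->(1,1) | ant2:(1,1)->N->(0,1)
  grid max=7 at (1,1)
Step 5: ant0:(2,3)->S->(3,3) | ant1:(1,1)->N->(0,1) | ant2:(0,1)->S->(1,1)
  grid max=8 at (1,1)
Final grid:
  0 5 0 0
  0 8 0 0
  0 0 0 0
  0 0 0 2
Max pheromone 8 at (1,1)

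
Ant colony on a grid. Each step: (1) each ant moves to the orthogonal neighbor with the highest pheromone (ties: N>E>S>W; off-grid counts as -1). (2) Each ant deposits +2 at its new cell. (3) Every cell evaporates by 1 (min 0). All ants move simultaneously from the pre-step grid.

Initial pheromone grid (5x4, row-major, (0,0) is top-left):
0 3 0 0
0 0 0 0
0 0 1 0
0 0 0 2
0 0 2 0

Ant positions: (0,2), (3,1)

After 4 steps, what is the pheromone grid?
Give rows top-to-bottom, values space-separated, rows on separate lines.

After step 1: ants at (0,1),(2,1)
  0 4 0 0
  0 0 0 0
  0 1 0 0
  0 0 0 1
  0 0 1 0
After step 2: ants at (0,2),(1,1)
  0 3 1 0
  0 1 0 0
  0 0 0 0
  0 0 0 0
  0 0 0 0
After step 3: ants at (0,1),(0,1)
  0 6 0 0
  0 0 0 0
  0 0 0 0
  0 0 0 0
  0 0 0 0
After step 4: ants at (0,2),(0,2)
  0 5 3 0
  0 0 0 0
  0 0 0 0
  0 0 0 0
  0 0 0 0

0 5 3 0
0 0 0 0
0 0 0 0
0 0 0 0
0 0 0 0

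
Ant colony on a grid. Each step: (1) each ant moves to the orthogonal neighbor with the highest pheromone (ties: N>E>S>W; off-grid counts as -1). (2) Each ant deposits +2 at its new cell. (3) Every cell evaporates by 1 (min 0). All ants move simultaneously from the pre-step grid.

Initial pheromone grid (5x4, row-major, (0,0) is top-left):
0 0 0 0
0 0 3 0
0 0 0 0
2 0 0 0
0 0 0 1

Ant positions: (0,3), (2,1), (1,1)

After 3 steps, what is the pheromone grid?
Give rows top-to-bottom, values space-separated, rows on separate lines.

After step 1: ants at (1,3),(1,1),(1,2)
  0 0 0 0
  0 1 4 1
  0 0 0 0
  1 0 0 0
  0 0 0 0
After step 2: ants at (1,2),(1,2),(1,3)
  0 0 0 0
  0 0 7 2
  0 0 0 0
  0 0 0 0
  0 0 0 0
After step 3: ants at (1,3),(1,3),(1,2)
  0 0 0 0
  0 0 8 5
  0 0 0 0
  0 0 0 0
  0 0 0 0

0 0 0 0
0 0 8 5
0 0 0 0
0 0 0 0
0 0 0 0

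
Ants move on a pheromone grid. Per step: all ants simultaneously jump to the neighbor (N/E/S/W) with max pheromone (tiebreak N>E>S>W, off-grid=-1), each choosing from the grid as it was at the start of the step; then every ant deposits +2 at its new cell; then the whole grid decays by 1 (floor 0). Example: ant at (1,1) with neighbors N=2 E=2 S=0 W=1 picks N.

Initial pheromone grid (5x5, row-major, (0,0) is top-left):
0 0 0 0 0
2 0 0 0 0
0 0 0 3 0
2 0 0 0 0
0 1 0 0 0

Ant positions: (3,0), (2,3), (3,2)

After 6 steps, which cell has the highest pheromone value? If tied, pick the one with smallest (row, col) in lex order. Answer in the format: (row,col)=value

Answer: (2,3)=9

Derivation:
Step 1: ant0:(3,0)->N->(2,0) | ant1:(2,3)->N->(1,3) | ant2:(3,2)->N->(2,2)
  grid max=2 at (2,3)
Step 2: ant0:(2,0)->N->(1,0) | ant1:(1,3)->S->(2,3) | ant2:(2,2)->E->(2,3)
  grid max=5 at (2,3)
Step 3: ant0:(1,0)->N->(0,0) | ant1:(2,3)->N->(1,3) | ant2:(2,3)->N->(1,3)
  grid max=4 at (2,3)
Step 4: ant0:(0,0)->S->(1,0) | ant1:(1,3)->S->(2,3) | ant2:(1,3)->S->(2,3)
  grid max=7 at (2,3)
Step 5: ant0:(1,0)->N->(0,0) | ant1:(2,3)->N->(1,3) | ant2:(2,3)->N->(1,3)
  grid max=6 at (2,3)
Step 6: ant0:(0,0)->S->(1,0) | ant1:(1,3)->S->(2,3) | ant2:(1,3)->S->(2,3)
  grid max=9 at (2,3)
Final grid:
  0 0 0 0 0
  2 0 0 4 0
  0 0 0 9 0
  0 0 0 0 0
  0 0 0 0 0
Max pheromone 9 at (2,3)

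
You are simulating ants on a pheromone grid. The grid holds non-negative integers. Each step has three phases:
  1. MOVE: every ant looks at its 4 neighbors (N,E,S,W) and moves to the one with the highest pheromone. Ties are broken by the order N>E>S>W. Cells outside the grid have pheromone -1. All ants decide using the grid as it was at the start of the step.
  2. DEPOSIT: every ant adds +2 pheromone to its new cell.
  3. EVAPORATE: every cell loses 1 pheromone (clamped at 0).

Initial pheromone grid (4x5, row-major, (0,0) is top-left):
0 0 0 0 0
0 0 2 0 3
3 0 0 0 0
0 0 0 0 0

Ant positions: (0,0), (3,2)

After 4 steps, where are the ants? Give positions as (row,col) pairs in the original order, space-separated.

Step 1: ant0:(0,0)->E->(0,1) | ant1:(3,2)->N->(2,2)
  grid max=2 at (1,4)
Step 2: ant0:(0,1)->E->(0,2) | ant1:(2,2)->N->(1,2)
  grid max=2 at (1,2)
Step 3: ant0:(0,2)->S->(1,2) | ant1:(1,2)->N->(0,2)
  grid max=3 at (1,2)
Step 4: ant0:(1,2)->N->(0,2) | ant1:(0,2)->S->(1,2)
  grid max=4 at (1,2)

(0,2) (1,2)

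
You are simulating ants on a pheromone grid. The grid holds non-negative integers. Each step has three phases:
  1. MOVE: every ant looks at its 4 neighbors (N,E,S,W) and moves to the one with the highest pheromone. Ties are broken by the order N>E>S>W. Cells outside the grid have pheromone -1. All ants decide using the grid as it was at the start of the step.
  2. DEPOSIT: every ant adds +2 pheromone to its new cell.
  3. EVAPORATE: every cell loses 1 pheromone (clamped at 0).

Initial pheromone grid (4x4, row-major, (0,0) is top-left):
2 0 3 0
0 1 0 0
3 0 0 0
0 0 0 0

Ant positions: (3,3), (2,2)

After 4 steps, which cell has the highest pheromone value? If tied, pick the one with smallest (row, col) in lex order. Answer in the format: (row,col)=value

Answer: (0,2)=5

Derivation:
Step 1: ant0:(3,3)->N->(2,3) | ant1:(2,2)->N->(1,2)
  grid max=2 at (0,2)
Step 2: ant0:(2,3)->N->(1,3) | ant1:(1,2)->N->(0,2)
  grid max=3 at (0,2)
Step 3: ant0:(1,3)->N->(0,3) | ant1:(0,2)->E->(0,3)
  grid max=3 at (0,3)
Step 4: ant0:(0,3)->W->(0,2) | ant1:(0,3)->W->(0,2)
  grid max=5 at (0,2)
Final grid:
  0 0 5 2
  0 0 0 0
  0 0 0 0
  0 0 0 0
Max pheromone 5 at (0,2)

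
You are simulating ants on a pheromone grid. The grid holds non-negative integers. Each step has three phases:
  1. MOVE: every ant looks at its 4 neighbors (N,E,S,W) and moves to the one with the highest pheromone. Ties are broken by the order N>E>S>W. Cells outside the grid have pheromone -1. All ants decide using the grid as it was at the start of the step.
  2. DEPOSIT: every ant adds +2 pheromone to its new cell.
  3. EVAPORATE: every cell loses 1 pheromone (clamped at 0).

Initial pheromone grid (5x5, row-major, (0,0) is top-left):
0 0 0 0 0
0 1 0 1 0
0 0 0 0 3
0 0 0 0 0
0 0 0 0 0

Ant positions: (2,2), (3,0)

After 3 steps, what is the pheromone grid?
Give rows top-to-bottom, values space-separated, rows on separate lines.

After step 1: ants at (1,2),(2,0)
  0 0 0 0 0
  0 0 1 0 0
  1 0 0 0 2
  0 0 0 0 0
  0 0 0 0 0
After step 2: ants at (0,2),(1,0)
  0 0 1 0 0
  1 0 0 0 0
  0 0 0 0 1
  0 0 0 0 0
  0 0 0 0 0
After step 3: ants at (0,3),(0,0)
  1 0 0 1 0
  0 0 0 0 0
  0 0 0 0 0
  0 0 0 0 0
  0 0 0 0 0

1 0 0 1 0
0 0 0 0 0
0 0 0 0 0
0 0 0 0 0
0 0 0 0 0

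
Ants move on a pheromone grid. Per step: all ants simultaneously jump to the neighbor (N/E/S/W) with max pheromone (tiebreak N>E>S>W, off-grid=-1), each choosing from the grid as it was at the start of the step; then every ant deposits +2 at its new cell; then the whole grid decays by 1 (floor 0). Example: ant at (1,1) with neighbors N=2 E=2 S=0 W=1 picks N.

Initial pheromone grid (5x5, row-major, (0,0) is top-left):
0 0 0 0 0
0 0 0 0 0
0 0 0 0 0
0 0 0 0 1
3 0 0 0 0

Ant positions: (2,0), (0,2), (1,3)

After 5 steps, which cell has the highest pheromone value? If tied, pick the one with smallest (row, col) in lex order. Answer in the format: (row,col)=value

Step 1: ant0:(2,0)->N->(1,0) | ant1:(0,2)->E->(0,3) | ant2:(1,3)->N->(0,3)
  grid max=3 at (0,3)
Step 2: ant0:(1,0)->N->(0,0) | ant1:(0,3)->E->(0,4) | ant2:(0,3)->E->(0,4)
  grid max=3 at (0,4)
Step 3: ant0:(0,0)->E->(0,1) | ant1:(0,4)->W->(0,3) | ant2:(0,4)->W->(0,3)
  grid max=5 at (0,3)
Step 4: ant0:(0,1)->E->(0,2) | ant1:(0,3)->E->(0,4) | ant2:(0,3)->E->(0,4)
  grid max=5 at (0,4)
Step 5: ant0:(0,2)->E->(0,3) | ant1:(0,4)->W->(0,3) | ant2:(0,4)->W->(0,3)
  grid max=9 at (0,3)
Final grid:
  0 0 0 9 4
  0 0 0 0 0
  0 0 0 0 0
  0 0 0 0 0
  0 0 0 0 0
Max pheromone 9 at (0,3)

Answer: (0,3)=9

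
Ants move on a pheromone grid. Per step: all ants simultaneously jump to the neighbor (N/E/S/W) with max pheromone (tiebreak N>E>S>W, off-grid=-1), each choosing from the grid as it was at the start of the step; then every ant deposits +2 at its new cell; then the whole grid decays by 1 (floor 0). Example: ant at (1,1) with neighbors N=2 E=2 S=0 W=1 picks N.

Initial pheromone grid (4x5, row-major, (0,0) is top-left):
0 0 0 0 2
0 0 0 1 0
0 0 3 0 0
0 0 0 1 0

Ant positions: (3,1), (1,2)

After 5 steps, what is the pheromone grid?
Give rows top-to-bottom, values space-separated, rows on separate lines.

After step 1: ants at (2,1),(2,2)
  0 0 0 0 1
  0 0 0 0 0
  0 1 4 0 0
  0 0 0 0 0
After step 2: ants at (2,2),(2,1)
  0 0 0 0 0
  0 0 0 0 0
  0 2 5 0 0
  0 0 0 0 0
After step 3: ants at (2,1),(2,2)
  0 0 0 0 0
  0 0 0 0 0
  0 3 6 0 0
  0 0 0 0 0
After step 4: ants at (2,2),(2,1)
  0 0 0 0 0
  0 0 0 0 0
  0 4 7 0 0
  0 0 0 0 0
After step 5: ants at (2,1),(2,2)
  0 0 0 0 0
  0 0 0 0 0
  0 5 8 0 0
  0 0 0 0 0

0 0 0 0 0
0 0 0 0 0
0 5 8 0 0
0 0 0 0 0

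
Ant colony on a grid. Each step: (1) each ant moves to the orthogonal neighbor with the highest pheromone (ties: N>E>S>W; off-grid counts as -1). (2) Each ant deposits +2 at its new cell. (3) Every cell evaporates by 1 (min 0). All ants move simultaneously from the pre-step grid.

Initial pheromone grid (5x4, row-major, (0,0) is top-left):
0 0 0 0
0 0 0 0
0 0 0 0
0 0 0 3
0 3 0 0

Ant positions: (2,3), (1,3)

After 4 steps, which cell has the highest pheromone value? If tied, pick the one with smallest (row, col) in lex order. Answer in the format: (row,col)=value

Answer: (3,3)=5

Derivation:
Step 1: ant0:(2,3)->S->(3,3) | ant1:(1,3)->N->(0,3)
  grid max=4 at (3,3)
Step 2: ant0:(3,3)->N->(2,3) | ant1:(0,3)->S->(1,3)
  grid max=3 at (3,3)
Step 3: ant0:(2,3)->S->(3,3) | ant1:(1,3)->S->(2,3)
  grid max=4 at (3,3)
Step 4: ant0:(3,3)->N->(2,3) | ant1:(2,3)->S->(3,3)
  grid max=5 at (3,3)
Final grid:
  0 0 0 0
  0 0 0 0
  0 0 0 3
  0 0 0 5
  0 0 0 0
Max pheromone 5 at (3,3)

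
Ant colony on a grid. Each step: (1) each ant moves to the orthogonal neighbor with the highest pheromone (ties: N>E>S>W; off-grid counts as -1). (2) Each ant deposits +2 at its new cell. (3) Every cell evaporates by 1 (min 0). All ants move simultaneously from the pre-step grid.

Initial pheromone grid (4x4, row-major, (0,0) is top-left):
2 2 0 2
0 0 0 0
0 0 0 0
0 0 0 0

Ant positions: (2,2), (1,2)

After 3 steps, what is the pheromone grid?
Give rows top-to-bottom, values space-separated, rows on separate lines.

After step 1: ants at (1,2),(0,2)
  1 1 1 1
  0 0 1 0
  0 0 0 0
  0 0 0 0
After step 2: ants at (0,2),(0,3)
  0 0 2 2
  0 0 0 0
  0 0 0 0
  0 0 0 0
After step 3: ants at (0,3),(0,2)
  0 0 3 3
  0 0 0 0
  0 0 0 0
  0 0 0 0

0 0 3 3
0 0 0 0
0 0 0 0
0 0 0 0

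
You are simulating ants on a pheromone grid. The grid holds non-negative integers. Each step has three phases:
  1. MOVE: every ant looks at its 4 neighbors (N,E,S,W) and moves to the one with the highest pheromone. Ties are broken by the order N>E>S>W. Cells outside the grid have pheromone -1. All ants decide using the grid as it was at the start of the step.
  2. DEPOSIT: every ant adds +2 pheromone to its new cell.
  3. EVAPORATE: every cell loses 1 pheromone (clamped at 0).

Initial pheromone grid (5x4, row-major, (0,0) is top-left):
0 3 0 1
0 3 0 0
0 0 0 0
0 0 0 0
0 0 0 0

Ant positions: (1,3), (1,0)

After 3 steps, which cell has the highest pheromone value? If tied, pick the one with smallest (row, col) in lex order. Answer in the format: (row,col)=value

Answer: (1,1)=4

Derivation:
Step 1: ant0:(1,3)->N->(0,3) | ant1:(1,0)->E->(1,1)
  grid max=4 at (1,1)
Step 2: ant0:(0,3)->S->(1,3) | ant1:(1,1)->N->(0,1)
  grid max=3 at (0,1)
Step 3: ant0:(1,3)->N->(0,3) | ant1:(0,1)->S->(1,1)
  grid max=4 at (1,1)
Final grid:
  0 2 0 2
  0 4 0 0
  0 0 0 0
  0 0 0 0
  0 0 0 0
Max pheromone 4 at (1,1)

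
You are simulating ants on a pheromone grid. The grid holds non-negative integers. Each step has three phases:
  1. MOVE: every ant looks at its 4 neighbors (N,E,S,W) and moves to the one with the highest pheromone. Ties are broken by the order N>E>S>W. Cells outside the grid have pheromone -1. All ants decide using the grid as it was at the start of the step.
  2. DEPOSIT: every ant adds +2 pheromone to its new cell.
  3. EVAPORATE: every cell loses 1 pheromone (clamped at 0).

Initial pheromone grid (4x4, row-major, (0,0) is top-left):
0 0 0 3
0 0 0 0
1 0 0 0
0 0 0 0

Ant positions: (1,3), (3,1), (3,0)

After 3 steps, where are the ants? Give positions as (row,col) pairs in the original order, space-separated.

Step 1: ant0:(1,3)->N->(0,3) | ant1:(3,1)->N->(2,1) | ant2:(3,0)->N->(2,0)
  grid max=4 at (0,3)
Step 2: ant0:(0,3)->S->(1,3) | ant1:(2,1)->W->(2,0) | ant2:(2,0)->E->(2,1)
  grid max=3 at (0,3)
Step 3: ant0:(1,3)->N->(0,3) | ant1:(2,0)->E->(2,1) | ant2:(2,1)->W->(2,0)
  grid max=4 at (0,3)

(0,3) (2,1) (2,0)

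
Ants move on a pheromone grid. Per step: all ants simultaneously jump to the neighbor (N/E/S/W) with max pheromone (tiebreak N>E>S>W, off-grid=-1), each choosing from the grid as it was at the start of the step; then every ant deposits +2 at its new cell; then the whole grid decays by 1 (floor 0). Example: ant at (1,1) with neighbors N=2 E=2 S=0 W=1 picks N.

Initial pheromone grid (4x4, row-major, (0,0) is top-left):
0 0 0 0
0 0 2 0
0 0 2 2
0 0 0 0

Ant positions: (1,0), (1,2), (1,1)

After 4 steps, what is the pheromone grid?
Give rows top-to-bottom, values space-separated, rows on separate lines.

After step 1: ants at (0,0),(2,2),(1,2)
  1 0 0 0
  0 0 3 0
  0 0 3 1
  0 0 0 0
After step 2: ants at (0,1),(1,2),(2,2)
  0 1 0 0
  0 0 4 0
  0 0 4 0
  0 0 0 0
After step 3: ants at (0,2),(2,2),(1,2)
  0 0 1 0
  0 0 5 0
  0 0 5 0
  0 0 0 0
After step 4: ants at (1,2),(1,2),(2,2)
  0 0 0 0
  0 0 8 0
  0 0 6 0
  0 0 0 0

0 0 0 0
0 0 8 0
0 0 6 0
0 0 0 0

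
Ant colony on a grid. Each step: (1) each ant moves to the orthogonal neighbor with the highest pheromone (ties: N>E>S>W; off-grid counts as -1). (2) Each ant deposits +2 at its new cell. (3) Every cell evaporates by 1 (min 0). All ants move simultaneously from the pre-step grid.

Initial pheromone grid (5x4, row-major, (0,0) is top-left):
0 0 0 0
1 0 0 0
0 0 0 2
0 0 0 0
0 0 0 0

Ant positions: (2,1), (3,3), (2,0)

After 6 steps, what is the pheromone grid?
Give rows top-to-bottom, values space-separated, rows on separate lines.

After step 1: ants at (1,1),(2,3),(1,0)
  0 0 0 0
  2 1 0 0
  0 0 0 3
  0 0 0 0
  0 0 0 0
After step 2: ants at (1,0),(1,3),(1,1)
  0 0 0 0
  3 2 0 1
  0 0 0 2
  0 0 0 0
  0 0 0 0
After step 3: ants at (1,1),(2,3),(1,0)
  0 0 0 0
  4 3 0 0
  0 0 0 3
  0 0 0 0
  0 0 0 0
After step 4: ants at (1,0),(1,3),(1,1)
  0 0 0 0
  5 4 0 1
  0 0 0 2
  0 0 0 0
  0 0 0 0
After step 5: ants at (1,1),(2,3),(1,0)
  0 0 0 0
  6 5 0 0
  0 0 0 3
  0 0 0 0
  0 0 0 0
After step 6: ants at (1,0),(1,3),(1,1)
  0 0 0 0
  7 6 0 1
  0 0 0 2
  0 0 0 0
  0 0 0 0

0 0 0 0
7 6 0 1
0 0 0 2
0 0 0 0
0 0 0 0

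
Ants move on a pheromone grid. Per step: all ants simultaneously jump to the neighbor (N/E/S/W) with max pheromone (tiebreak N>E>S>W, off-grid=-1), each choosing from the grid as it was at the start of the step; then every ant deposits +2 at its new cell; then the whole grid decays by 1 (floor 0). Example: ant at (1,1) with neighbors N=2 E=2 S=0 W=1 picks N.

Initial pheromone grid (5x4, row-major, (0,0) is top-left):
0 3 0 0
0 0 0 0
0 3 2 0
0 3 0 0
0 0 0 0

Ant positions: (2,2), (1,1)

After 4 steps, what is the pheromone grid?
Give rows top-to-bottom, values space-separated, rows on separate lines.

After step 1: ants at (2,1),(0,1)
  0 4 0 0
  0 0 0 0
  0 4 1 0
  0 2 0 0
  0 0 0 0
After step 2: ants at (3,1),(0,2)
  0 3 1 0
  0 0 0 0
  0 3 0 0
  0 3 0 0
  0 0 0 0
After step 3: ants at (2,1),(0,1)
  0 4 0 0
  0 0 0 0
  0 4 0 0
  0 2 0 0
  0 0 0 0
After step 4: ants at (3,1),(0,2)
  0 3 1 0
  0 0 0 0
  0 3 0 0
  0 3 0 0
  0 0 0 0

0 3 1 0
0 0 0 0
0 3 0 0
0 3 0 0
0 0 0 0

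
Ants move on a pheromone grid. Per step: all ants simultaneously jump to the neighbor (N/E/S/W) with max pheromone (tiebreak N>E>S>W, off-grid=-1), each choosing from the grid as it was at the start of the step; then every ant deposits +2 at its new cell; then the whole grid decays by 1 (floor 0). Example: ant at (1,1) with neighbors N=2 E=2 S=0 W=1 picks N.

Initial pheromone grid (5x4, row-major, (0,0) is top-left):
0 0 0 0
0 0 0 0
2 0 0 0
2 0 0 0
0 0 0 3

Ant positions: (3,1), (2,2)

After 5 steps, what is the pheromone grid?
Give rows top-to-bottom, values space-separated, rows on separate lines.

After step 1: ants at (3,0),(1,2)
  0 0 0 0
  0 0 1 0
  1 0 0 0
  3 0 0 0
  0 0 0 2
After step 2: ants at (2,0),(0,2)
  0 0 1 0
  0 0 0 0
  2 0 0 0
  2 0 0 0
  0 0 0 1
After step 3: ants at (3,0),(0,3)
  0 0 0 1
  0 0 0 0
  1 0 0 0
  3 0 0 0
  0 0 0 0
After step 4: ants at (2,0),(1,3)
  0 0 0 0
  0 0 0 1
  2 0 0 0
  2 0 0 0
  0 0 0 0
After step 5: ants at (3,0),(0,3)
  0 0 0 1
  0 0 0 0
  1 0 0 0
  3 0 0 0
  0 0 0 0

0 0 0 1
0 0 0 0
1 0 0 0
3 0 0 0
0 0 0 0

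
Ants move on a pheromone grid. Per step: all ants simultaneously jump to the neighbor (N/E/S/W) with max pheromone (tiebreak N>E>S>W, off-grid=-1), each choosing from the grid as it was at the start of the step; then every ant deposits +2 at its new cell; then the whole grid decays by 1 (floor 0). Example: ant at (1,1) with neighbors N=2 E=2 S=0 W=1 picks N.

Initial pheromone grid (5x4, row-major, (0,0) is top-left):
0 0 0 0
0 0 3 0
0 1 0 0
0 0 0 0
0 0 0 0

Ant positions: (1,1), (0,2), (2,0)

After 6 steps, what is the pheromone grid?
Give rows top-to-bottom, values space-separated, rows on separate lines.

After step 1: ants at (1,2),(1,2),(2,1)
  0 0 0 0
  0 0 6 0
  0 2 0 0
  0 0 0 0
  0 0 0 0
After step 2: ants at (0,2),(0,2),(1,1)
  0 0 3 0
  0 1 5 0
  0 1 0 0
  0 0 0 0
  0 0 0 0
After step 3: ants at (1,2),(1,2),(1,2)
  0 0 2 0
  0 0 10 0
  0 0 0 0
  0 0 0 0
  0 0 0 0
After step 4: ants at (0,2),(0,2),(0,2)
  0 0 7 0
  0 0 9 0
  0 0 0 0
  0 0 0 0
  0 0 0 0
After step 5: ants at (1,2),(1,2),(1,2)
  0 0 6 0
  0 0 14 0
  0 0 0 0
  0 0 0 0
  0 0 0 0
After step 6: ants at (0,2),(0,2),(0,2)
  0 0 11 0
  0 0 13 0
  0 0 0 0
  0 0 0 0
  0 0 0 0

0 0 11 0
0 0 13 0
0 0 0 0
0 0 0 0
0 0 0 0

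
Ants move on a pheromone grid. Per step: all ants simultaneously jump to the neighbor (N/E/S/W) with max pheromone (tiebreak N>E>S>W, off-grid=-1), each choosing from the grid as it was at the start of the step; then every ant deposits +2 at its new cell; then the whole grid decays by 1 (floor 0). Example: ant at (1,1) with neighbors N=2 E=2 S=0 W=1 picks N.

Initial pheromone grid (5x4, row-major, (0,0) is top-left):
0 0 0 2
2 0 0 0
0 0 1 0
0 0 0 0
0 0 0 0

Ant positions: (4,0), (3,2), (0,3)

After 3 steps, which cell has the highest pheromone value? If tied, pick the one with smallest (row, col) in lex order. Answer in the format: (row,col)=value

Step 1: ant0:(4,0)->N->(3,0) | ant1:(3,2)->N->(2,2) | ant2:(0,3)->S->(1,3)
  grid max=2 at (2,2)
Step 2: ant0:(3,0)->N->(2,0) | ant1:(2,2)->N->(1,2) | ant2:(1,3)->N->(0,3)
  grid max=2 at (0,3)
Step 3: ant0:(2,0)->N->(1,0) | ant1:(1,2)->S->(2,2) | ant2:(0,3)->S->(1,3)
  grid max=2 at (2,2)
Final grid:
  0 0 0 1
  1 0 0 1
  0 0 2 0
  0 0 0 0
  0 0 0 0
Max pheromone 2 at (2,2)

Answer: (2,2)=2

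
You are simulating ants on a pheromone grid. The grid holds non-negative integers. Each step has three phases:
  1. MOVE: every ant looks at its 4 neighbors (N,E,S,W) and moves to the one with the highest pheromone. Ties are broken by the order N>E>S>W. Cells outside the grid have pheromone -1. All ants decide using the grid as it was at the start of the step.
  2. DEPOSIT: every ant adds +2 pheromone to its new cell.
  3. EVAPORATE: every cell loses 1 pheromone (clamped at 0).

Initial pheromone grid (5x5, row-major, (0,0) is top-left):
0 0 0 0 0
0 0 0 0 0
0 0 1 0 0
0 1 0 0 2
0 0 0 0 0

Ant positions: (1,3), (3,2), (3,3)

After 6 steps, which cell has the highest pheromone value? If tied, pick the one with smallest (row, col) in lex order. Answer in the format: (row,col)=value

Answer: (3,4)=2

Derivation:
Step 1: ant0:(1,3)->N->(0,3) | ant1:(3,2)->N->(2,2) | ant2:(3,3)->E->(3,4)
  grid max=3 at (3,4)
Step 2: ant0:(0,3)->E->(0,4) | ant1:(2,2)->N->(1,2) | ant2:(3,4)->N->(2,4)
  grid max=2 at (3,4)
Step 3: ant0:(0,4)->S->(1,4) | ant1:(1,2)->S->(2,2) | ant2:(2,4)->S->(3,4)
  grid max=3 at (3,4)
Step 4: ant0:(1,4)->N->(0,4) | ant1:(2,2)->N->(1,2) | ant2:(3,4)->N->(2,4)
  grid max=2 at (3,4)
Step 5: ant0:(0,4)->S->(1,4) | ant1:(1,2)->S->(2,2) | ant2:(2,4)->S->(3,4)
  grid max=3 at (3,4)
Step 6: ant0:(1,4)->N->(0,4) | ant1:(2,2)->N->(1,2) | ant2:(3,4)->N->(2,4)
  grid max=2 at (3,4)
Final grid:
  0 0 0 0 1
  0 0 1 0 0
  0 0 1 0 1
  0 0 0 0 2
  0 0 0 0 0
Max pheromone 2 at (3,4)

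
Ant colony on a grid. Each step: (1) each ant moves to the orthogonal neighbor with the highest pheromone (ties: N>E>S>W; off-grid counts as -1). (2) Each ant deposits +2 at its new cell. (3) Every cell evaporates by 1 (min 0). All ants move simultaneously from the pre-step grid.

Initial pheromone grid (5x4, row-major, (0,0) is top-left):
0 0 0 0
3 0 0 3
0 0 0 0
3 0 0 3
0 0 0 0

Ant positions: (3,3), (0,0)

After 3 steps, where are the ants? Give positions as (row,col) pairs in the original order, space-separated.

Step 1: ant0:(3,3)->N->(2,3) | ant1:(0,0)->S->(1,0)
  grid max=4 at (1,0)
Step 2: ant0:(2,3)->N->(1,3) | ant1:(1,0)->N->(0,0)
  grid max=3 at (1,0)
Step 3: ant0:(1,3)->N->(0,3) | ant1:(0,0)->S->(1,0)
  grid max=4 at (1,0)

(0,3) (1,0)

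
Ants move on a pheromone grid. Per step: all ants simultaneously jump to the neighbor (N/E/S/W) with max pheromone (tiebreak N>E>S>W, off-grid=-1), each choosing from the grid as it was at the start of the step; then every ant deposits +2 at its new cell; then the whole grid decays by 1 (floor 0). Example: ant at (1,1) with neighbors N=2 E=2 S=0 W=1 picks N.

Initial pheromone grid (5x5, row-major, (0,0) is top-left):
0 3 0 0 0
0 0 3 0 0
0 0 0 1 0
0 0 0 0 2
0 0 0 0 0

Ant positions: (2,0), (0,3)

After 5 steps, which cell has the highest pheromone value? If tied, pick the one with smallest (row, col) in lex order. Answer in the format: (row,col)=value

Answer: (0,1)=2

Derivation:
Step 1: ant0:(2,0)->N->(1,0) | ant1:(0,3)->E->(0,4)
  grid max=2 at (0,1)
Step 2: ant0:(1,0)->N->(0,0) | ant1:(0,4)->S->(1,4)
  grid max=1 at (0,0)
Step 3: ant0:(0,0)->E->(0,1) | ant1:(1,4)->N->(0,4)
  grid max=2 at (0,1)
Step 4: ant0:(0,1)->E->(0,2) | ant1:(0,4)->S->(1,4)
  grid max=1 at (0,1)
Step 5: ant0:(0,2)->W->(0,1) | ant1:(1,4)->N->(0,4)
  grid max=2 at (0,1)
Final grid:
  0 2 0 0 1
  0 0 0 0 0
  0 0 0 0 0
  0 0 0 0 0
  0 0 0 0 0
Max pheromone 2 at (0,1)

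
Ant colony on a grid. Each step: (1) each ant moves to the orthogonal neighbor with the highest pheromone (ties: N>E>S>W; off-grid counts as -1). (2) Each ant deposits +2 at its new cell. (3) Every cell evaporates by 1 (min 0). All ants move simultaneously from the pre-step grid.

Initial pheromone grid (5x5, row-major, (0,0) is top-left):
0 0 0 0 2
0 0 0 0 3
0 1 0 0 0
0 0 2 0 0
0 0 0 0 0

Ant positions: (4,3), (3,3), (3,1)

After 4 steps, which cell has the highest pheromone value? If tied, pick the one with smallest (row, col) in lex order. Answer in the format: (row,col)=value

Answer: (3,2)=10

Derivation:
Step 1: ant0:(4,3)->N->(3,3) | ant1:(3,3)->W->(3,2) | ant2:(3,1)->E->(3,2)
  grid max=5 at (3,2)
Step 2: ant0:(3,3)->W->(3,2) | ant1:(3,2)->E->(3,3) | ant2:(3,2)->E->(3,3)
  grid max=6 at (3,2)
Step 3: ant0:(3,2)->E->(3,3) | ant1:(3,3)->W->(3,2) | ant2:(3,3)->W->(3,2)
  grid max=9 at (3,2)
Step 4: ant0:(3,3)->W->(3,2) | ant1:(3,2)->E->(3,3) | ant2:(3,2)->E->(3,3)
  grid max=10 at (3,2)
Final grid:
  0 0 0 0 0
  0 0 0 0 0
  0 0 0 0 0
  0 0 10 8 0
  0 0 0 0 0
Max pheromone 10 at (3,2)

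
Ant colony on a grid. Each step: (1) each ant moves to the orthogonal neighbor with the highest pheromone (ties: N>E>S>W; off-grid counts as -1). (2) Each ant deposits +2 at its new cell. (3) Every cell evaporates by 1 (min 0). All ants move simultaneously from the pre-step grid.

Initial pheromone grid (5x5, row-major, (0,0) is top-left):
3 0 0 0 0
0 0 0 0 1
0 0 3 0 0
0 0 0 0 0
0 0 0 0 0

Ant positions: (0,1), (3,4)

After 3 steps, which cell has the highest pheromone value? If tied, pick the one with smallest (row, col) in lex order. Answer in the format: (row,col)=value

Answer: (0,0)=4

Derivation:
Step 1: ant0:(0,1)->W->(0,0) | ant1:(3,4)->N->(2,4)
  grid max=4 at (0,0)
Step 2: ant0:(0,0)->E->(0,1) | ant1:(2,4)->N->(1,4)
  grid max=3 at (0,0)
Step 3: ant0:(0,1)->W->(0,0) | ant1:(1,4)->N->(0,4)
  grid max=4 at (0,0)
Final grid:
  4 0 0 0 1
  0 0 0 0 0
  0 0 0 0 0
  0 0 0 0 0
  0 0 0 0 0
Max pheromone 4 at (0,0)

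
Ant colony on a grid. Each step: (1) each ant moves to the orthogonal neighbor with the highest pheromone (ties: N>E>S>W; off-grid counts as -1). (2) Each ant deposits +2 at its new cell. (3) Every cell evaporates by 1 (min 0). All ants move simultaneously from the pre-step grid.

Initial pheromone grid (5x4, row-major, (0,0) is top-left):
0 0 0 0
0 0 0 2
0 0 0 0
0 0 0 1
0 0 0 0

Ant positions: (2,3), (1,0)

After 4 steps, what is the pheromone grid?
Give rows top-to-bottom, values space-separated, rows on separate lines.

After step 1: ants at (1,3),(0,0)
  1 0 0 0
  0 0 0 3
  0 0 0 0
  0 0 0 0
  0 0 0 0
After step 2: ants at (0,3),(0,1)
  0 1 0 1
  0 0 0 2
  0 0 0 0
  0 0 0 0
  0 0 0 0
After step 3: ants at (1,3),(0,2)
  0 0 1 0
  0 0 0 3
  0 0 0 0
  0 0 0 0
  0 0 0 0
After step 4: ants at (0,3),(0,3)
  0 0 0 3
  0 0 0 2
  0 0 0 0
  0 0 0 0
  0 0 0 0

0 0 0 3
0 0 0 2
0 0 0 0
0 0 0 0
0 0 0 0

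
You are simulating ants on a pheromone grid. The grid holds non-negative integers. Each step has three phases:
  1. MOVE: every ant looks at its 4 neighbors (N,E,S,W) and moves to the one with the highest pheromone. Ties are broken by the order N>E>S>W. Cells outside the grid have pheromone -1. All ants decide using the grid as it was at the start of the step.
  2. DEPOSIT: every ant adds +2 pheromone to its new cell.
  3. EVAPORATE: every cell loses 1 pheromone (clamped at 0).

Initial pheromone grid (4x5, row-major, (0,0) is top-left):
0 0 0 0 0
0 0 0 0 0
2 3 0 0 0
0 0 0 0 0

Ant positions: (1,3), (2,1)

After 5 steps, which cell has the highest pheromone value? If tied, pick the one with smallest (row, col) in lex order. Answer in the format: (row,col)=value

Step 1: ant0:(1,3)->N->(0,3) | ant1:(2,1)->W->(2,0)
  grid max=3 at (2,0)
Step 2: ant0:(0,3)->E->(0,4) | ant1:(2,0)->E->(2,1)
  grid max=3 at (2,1)
Step 3: ant0:(0,4)->S->(1,4) | ant1:(2,1)->W->(2,0)
  grid max=3 at (2,0)
Step 4: ant0:(1,4)->N->(0,4) | ant1:(2,0)->E->(2,1)
  grid max=3 at (2,1)
Step 5: ant0:(0,4)->S->(1,4) | ant1:(2,1)->W->(2,0)
  grid max=3 at (2,0)
Final grid:
  0 0 0 0 0
  0 0 0 0 1
  3 2 0 0 0
  0 0 0 0 0
Max pheromone 3 at (2,0)

Answer: (2,0)=3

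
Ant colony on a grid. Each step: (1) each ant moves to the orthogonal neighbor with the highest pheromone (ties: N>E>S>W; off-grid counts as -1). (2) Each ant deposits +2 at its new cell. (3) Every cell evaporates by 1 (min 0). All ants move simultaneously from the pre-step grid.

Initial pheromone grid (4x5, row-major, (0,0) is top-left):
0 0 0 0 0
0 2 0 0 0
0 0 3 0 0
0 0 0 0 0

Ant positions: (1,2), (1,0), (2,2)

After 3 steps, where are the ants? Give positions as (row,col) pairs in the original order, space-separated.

Step 1: ant0:(1,2)->S->(2,2) | ant1:(1,0)->E->(1,1) | ant2:(2,2)->N->(1,2)
  grid max=4 at (2,2)
Step 2: ant0:(2,2)->N->(1,2) | ant1:(1,1)->E->(1,2) | ant2:(1,2)->S->(2,2)
  grid max=5 at (2,2)
Step 3: ant0:(1,2)->S->(2,2) | ant1:(1,2)->S->(2,2) | ant2:(2,2)->N->(1,2)
  grid max=8 at (2,2)

(2,2) (2,2) (1,2)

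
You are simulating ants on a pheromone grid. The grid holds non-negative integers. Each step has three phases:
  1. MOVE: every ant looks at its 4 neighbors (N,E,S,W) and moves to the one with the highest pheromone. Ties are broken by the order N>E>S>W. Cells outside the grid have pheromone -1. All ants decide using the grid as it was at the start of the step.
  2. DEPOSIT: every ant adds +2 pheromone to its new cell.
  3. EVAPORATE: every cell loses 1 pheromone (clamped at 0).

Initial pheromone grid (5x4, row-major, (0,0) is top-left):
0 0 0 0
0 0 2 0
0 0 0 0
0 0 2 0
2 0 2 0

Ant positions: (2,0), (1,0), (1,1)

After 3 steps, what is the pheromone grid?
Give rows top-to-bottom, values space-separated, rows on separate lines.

After step 1: ants at (1,0),(0,0),(1,2)
  1 0 0 0
  1 0 3 0
  0 0 0 0
  0 0 1 0
  1 0 1 0
After step 2: ants at (0,0),(1,0),(0,2)
  2 0 1 0
  2 0 2 0
  0 0 0 0
  0 0 0 0
  0 0 0 0
After step 3: ants at (1,0),(0,0),(1,2)
  3 0 0 0
  3 0 3 0
  0 0 0 0
  0 0 0 0
  0 0 0 0

3 0 0 0
3 0 3 0
0 0 0 0
0 0 0 0
0 0 0 0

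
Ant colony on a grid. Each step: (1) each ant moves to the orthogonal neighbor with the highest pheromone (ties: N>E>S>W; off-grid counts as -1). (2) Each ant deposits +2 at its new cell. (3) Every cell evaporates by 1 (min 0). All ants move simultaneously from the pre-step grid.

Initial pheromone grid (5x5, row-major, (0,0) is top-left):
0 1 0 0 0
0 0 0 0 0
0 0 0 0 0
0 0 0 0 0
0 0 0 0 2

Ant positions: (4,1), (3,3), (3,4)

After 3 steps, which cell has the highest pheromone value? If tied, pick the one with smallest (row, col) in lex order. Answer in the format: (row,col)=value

Step 1: ant0:(4,1)->N->(3,1) | ant1:(3,3)->N->(2,3) | ant2:(3,4)->S->(4,4)
  grid max=3 at (4,4)
Step 2: ant0:(3,1)->N->(2,1) | ant1:(2,3)->N->(1,3) | ant2:(4,4)->N->(3,4)
  grid max=2 at (4,4)
Step 3: ant0:(2,1)->N->(1,1) | ant1:(1,3)->N->(0,3) | ant2:(3,4)->S->(4,4)
  grid max=3 at (4,4)
Final grid:
  0 0 0 1 0
  0 1 0 0 0
  0 0 0 0 0
  0 0 0 0 0
  0 0 0 0 3
Max pheromone 3 at (4,4)

Answer: (4,4)=3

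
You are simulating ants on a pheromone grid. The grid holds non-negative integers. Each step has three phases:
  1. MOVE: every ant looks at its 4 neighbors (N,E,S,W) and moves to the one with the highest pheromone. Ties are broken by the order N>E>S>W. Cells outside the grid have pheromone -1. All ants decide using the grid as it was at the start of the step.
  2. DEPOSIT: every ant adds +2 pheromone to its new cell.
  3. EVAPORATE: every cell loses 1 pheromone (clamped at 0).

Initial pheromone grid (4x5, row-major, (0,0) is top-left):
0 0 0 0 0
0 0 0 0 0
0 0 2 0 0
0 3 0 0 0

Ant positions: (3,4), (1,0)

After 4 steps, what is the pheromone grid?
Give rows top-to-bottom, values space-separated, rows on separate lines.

After step 1: ants at (2,4),(0,0)
  1 0 0 0 0
  0 0 0 0 0
  0 0 1 0 1
  0 2 0 0 0
After step 2: ants at (1,4),(0,1)
  0 1 0 0 0
  0 0 0 0 1
  0 0 0 0 0
  0 1 0 0 0
After step 3: ants at (0,4),(0,2)
  0 0 1 0 1
  0 0 0 0 0
  0 0 0 0 0
  0 0 0 0 0
After step 4: ants at (1,4),(0,3)
  0 0 0 1 0
  0 0 0 0 1
  0 0 0 0 0
  0 0 0 0 0

0 0 0 1 0
0 0 0 0 1
0 0 0 0 0
0 0 0 0 0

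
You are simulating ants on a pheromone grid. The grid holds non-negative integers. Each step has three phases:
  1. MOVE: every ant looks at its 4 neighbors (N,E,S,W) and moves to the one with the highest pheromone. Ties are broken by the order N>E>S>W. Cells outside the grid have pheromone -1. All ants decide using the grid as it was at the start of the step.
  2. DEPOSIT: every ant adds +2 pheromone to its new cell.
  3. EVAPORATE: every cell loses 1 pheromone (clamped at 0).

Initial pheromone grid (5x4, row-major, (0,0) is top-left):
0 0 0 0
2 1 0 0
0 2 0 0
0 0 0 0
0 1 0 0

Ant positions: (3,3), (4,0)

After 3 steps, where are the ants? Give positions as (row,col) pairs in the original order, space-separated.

Step 1: ant0:(3,3)->N->(2,3) | ant1:(4,0)->E->(4,1)
  grid max=2 at (4,1)
Step 2: ant0:(2,3)->N->(1,3) | ant1:(4,1)->N->(3,1)
  grid max=1 at (1,3)
Step 3: ant0:(1,3)->N->(0,3) | ant1:(3,1)->S->(4,1)
  grid max=2 at (4,1)

(0,3) (4,1)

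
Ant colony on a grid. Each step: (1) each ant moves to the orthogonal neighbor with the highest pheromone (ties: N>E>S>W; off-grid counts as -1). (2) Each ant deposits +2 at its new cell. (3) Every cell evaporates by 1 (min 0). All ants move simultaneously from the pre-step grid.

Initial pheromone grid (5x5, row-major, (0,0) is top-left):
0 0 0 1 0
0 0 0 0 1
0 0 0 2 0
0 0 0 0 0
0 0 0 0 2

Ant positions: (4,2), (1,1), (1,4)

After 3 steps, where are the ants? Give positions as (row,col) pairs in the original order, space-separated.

Step 1: ant0:(4,2)->N->(3,2) | ant1:(1,1)->N->(0,1) | ant2:(1,4)->N->(0,4)
  grid max=1 at (0,1)
Step 2: ant0:(3,2)->N->(2,2) | ant1:(0,1)->E->(0,2) | ant2:(0,4)->S->(1,4)
  grid max=1 at (0,2)
Step 3: ant0:(2,2)->N->(1,2) | ant1:(0,2)->E->(0,3) | ant2:(1,4)->N->(0,4)
  grid max=1 at (0,3)

(1,2) (0,3) (0,4)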